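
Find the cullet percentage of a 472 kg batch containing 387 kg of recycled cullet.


Cullet ratio = (cullet mass / total batch mass) * 100
  Ratio = 387 / 472 * 100 = 81.99%

81.99%


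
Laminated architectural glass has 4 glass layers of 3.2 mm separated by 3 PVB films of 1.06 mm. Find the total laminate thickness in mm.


Total thickness = glass contribution + PVB contribution
  Glass: 4 * 3.2 = 12.8 mm
  PVB: 3 * 1.06 = 3.18 mm
  Total = 12.8 + 3.18 = 15.98 mm

15.98 mm


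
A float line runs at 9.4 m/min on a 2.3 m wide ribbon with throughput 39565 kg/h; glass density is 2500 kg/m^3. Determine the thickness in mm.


Ribbon cross-section from mass balance:
  Volume rate = throughput / density = 39565 / 2500 = 15.826 m^3/h
  thickness = volume rate / (speed * 60 * width), i.e.
  thickness = throughput / (60 * speed * width * density) * 1000
  thickness = 39565 / (60 * 9.4 * 2.3 * 2500) * 1000 = 12.2 mm

12.2 mm


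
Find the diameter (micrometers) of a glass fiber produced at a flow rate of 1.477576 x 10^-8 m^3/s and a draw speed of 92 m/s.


Cross-sectional area from continuity:
  A = Q / v = 1.477576 x 10^-8 / 92 = 1.606061 x 10^-10 m^2
Diameter from circular cross-section:
  d = sqrt(4A / pi) * 10^6 (m -> um)
  d = sqrt(4 * 1.606061 x 10^-10 / pi) * 10^6 = 14.3 um

14.3 um


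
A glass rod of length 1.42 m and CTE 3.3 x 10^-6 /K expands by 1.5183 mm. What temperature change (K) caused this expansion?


Rearrange dL = alpha * L0 * dT for dT:
  dT = dL / (alpha * L0)
  dL (m) = 1.5183 / 1000 = 0.0015183
  dT = 0.0015183 / ((3.3 x 10^-6) * 1.42) = 324.0 K

324.0 K


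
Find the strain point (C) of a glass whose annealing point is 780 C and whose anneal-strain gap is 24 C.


Strain point = annealing point - difference:
  T_strain = 780 - 24 = 756 C

756 C


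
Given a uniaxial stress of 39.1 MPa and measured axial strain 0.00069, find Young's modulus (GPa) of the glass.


Young's modulus: E = stress / strain
  E = 39.1 MPa / 0.00069 = 56666.67 MPa
Convert to GPa: 56666.67 / 1000 = 56.67 GPa

56.67 GPa


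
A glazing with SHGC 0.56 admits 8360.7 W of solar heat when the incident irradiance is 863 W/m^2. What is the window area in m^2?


Rearrange Q = Area * SHGC * Irradiance:
  Area = Q / (SHGC * Irradiance)
  Area = 8360.7 / (0.56 * 863) = 17.3 m^2

17.3 m^2


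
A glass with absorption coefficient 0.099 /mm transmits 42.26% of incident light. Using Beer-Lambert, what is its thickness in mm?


Rearrange T = exp(-alpha * thickness):
  thickness = -ln(T) / alpha
  T = 42.26/100 = 0.4226
  ln(T) = -0.86133
  -ln(T) = 0.86133
  thickness = 0.86133 / 0.099 = 8.7 mm

8.7 mm


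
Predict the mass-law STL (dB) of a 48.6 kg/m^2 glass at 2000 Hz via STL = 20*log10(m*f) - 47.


Mass law: STL = 20 * log10(m * f) - 47
  m * f = 48.6 * 2000 = 97200
  log10(97200) = 4.98767
  STL = 20 * 4.98767 - 47 = 99.7534 - 47 = 52.8 dB

52.8 dB


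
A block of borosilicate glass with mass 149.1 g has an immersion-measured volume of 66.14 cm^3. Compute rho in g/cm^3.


Use the definition of density:
  rho = mass / volume
  rho = 149.1 / 66.14 = 2.254 g/cm^3

2.254 g/cm^3


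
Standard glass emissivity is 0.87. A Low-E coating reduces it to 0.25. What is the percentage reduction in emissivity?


Percentage reduction = (1 - coated/uncoated) * 100
  Ratio = 0.25 / 0.87 = 0.2874
  Reduction = (1 - 0.2874) * 100 = 71.3%

71.3%


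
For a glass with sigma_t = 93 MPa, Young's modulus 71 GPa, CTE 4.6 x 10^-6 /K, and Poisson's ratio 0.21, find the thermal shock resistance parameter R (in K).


Thermal shock resistance: R = sigma * (1 - nu) / (E * alpha)
  Numerator = 93 * (1 - 0.21) = 73.47
  Denominator = 71 * 1000 * (4.6 x 10^-6) = 0.3266
  R = 73.47 / 0.3266 = 225.0 K

225.0 K


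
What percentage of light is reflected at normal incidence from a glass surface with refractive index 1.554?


Fresnel reflectance at normal incidence:
  R = ((n - 1)/(n + 1))^2
  (n - 1)/(n + 1) = (1.554 - 1)/(1.554 + 1) = 0.216915
  R = 0.216915^2 = 0.0470521
  R(%) = 0.0470521 * 100 = 4.705%

4.705%


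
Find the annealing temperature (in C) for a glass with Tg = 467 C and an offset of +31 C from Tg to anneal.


The annealing temperature is Tg plus the offset:
  T_anneal = 467 + 31 = 498 C

498 C


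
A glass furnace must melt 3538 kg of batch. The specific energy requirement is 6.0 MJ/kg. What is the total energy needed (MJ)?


Total energy = mass * specific energy
  E = 3538 * 6.0 = 21228 MJ

21228 MJ


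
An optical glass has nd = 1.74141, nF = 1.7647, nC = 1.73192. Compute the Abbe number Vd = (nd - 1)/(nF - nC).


Abbe number formula: Vd = (nd - 1) / (nF - nC)
  nd - 1 = 1.74141 - 1 = 0.74141
  nF - nC = 1.7647 - 1.73192 = 0.03278
  Vd = 0.74141 / 0.03278 = 22.62

22.62


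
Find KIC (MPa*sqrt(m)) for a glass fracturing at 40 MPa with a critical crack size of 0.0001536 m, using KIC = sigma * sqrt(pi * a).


Fracture toughness: KIC = sigma * sqrt(pi * a)
  pi * a = pi * 0.0001536 = 0.000482549
  sqrt(pi * a) = 0.021967
  KIC = 40 * 0.021967 = 0.879 MPa*sqrt(m)

0.879 MPa*sqrt(m)


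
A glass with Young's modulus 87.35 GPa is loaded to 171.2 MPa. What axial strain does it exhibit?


Rearrange E = sigma / epsilon:
  epsilon = sigma / E
  E (MPa) = 87.35 * 1000 = 87350
  epsilon = 171.2 / 87350 = 0.00196

0.00196


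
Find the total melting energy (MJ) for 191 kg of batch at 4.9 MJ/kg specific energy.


Total energy = mass * specific energy
  E = 191 * 4.9 = 935.9 MJ

935.9 MJ


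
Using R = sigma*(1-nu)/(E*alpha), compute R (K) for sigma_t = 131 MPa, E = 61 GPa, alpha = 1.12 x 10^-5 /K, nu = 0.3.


Thermal shock resistance: R = sigma * (1 - nu) / (E * alpha)
  Numerator = 131 * (1 - 0.3) = 91.7
  Denominator = 61 * 1000 * (1.12 x 10^-5) = 0.6832
  R = 91.7 / 0.6832 = 134.2 K

134.2 K


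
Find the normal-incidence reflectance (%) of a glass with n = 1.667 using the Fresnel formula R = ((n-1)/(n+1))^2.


Fresnel reflectance at normal incidence:
  R = ((n - 1)/(n + 1))^2
  (n - 1)/(n + 1) = (1.667 - 1)/(1.667 + 1) = 0.250094
  R = 0.250094^2 = 0.062547
  R(%) = 0.062547 * 100 = 6.255%

6.255%


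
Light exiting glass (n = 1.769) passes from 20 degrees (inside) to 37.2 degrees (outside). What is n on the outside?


Apply Snell's law: n1 * sin(theta1) = n2 * sin(theta2)
  n2 = n1 * sin(theta1) / sin(theta2)
  sin(20) = 0.34202
  sin(37.2) = 0.604599
  n2 = 1.769 * 0.34202 / 0.604599 = 1.0007

1.0007


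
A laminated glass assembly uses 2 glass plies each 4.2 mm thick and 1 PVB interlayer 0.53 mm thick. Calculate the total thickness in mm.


Total thickness = glass contribution + PVB contribution
  Glass: 2 * 4.2 = 8.4 mm
  PVB: 1 * 0.53 = 0.53 mm
  Total = 8.4 + 0.53 = 8.93 mm

8.93 mm


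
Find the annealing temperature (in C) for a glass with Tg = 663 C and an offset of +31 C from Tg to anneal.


The annealing temperature is Tg plus the offset:
  T_anneal = 663 + 31 = 694 C

694 C


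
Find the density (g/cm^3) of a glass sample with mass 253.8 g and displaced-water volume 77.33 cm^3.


Use the definition of density:
  rho = mass / volume
  rho = 253.8 / 77.33 = 3.282 g/cm^3

3.282 g/cm^3


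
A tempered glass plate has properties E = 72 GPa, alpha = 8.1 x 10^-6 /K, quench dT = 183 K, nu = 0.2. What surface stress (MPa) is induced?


Tempering stress: sigma = E * alpha * dT / (1 - nu)
  E (MPa) = 72 * 1000 = 72000
  Numerator = 72000 * (8.1 x 10^-6) * 183 = 106.7256
  Denominator = 1 - 0.2 = 0.8
  sigma = 106.7256 / 0.8 = 133.4 MPa

133.4 MPa


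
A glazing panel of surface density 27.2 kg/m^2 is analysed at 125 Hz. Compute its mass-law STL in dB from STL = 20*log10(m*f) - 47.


Mass law: STL = 20 * log10(m * f) - 47
  m * f = 27.2 * 125 = 3400
  log10(3400) = 3.53148
  STL = 20 * 3.53148 - 47 = 70.6296 - 47 = 23.6 dB

23.6 dB


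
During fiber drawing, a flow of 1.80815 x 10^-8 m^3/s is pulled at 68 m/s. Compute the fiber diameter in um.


Cross-sectional area from continuity:
  A = Q / v = 1.80815 x 10^-8 / 68 = 2.659044 x 10^-10 m^2
Diameter from circular cross-section:
  d = sqrt(4A / pi) * 10^6 (m -> um)
  d = sqrt(4 * 2.659044 x 10^-10 / pi) * 10^6 = 18.4 um

18.4 um


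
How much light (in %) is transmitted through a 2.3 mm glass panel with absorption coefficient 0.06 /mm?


Beer-Lambert law: T = exp(-alpha * thickness)
  exponent = -0.06 * 2.3 = -0.138
  T = exp(-0.138) = 0.8711
  Percentage = 0.8711 * 100 = 87.11%

87.11%


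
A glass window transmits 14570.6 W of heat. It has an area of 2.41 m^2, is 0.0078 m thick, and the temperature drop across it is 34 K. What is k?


Fourier's law rearranged: k = Q * t / (A * dT)
  Numerator = 14570.6 * 0.0078 = 113.65068
  Denominator = 2.41 * 34 = 81.94
  k = 113.65068 / 81.94 = 1.387 W/mK

1.387 W/mK


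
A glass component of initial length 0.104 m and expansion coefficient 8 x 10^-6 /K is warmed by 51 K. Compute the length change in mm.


Thermal expansion formula: dL = alpha * L0 * dT
  dL = (8 x 10^-6) * 0.104 * 51 = 0.00004243 m
Convert to mm: 0.00004243 * 1000 = 0.0424 mm

0.0424 mm


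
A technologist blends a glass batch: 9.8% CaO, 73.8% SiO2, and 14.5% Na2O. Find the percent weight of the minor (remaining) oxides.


Sum the three major oxides:
  SiO2 + Na2O + CaO = 73.8 + 14.5 + 9.8 = 98.1%
Subtract from 100%:
  Others = 100 - 98.1 = 1.9%

1.9%


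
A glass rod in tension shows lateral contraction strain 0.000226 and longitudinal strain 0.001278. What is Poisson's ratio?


Poisson's ratio: nu = lateral strain / axial strain
  nu = 0.000226 / 0.001278 = 0.1768

0.1768


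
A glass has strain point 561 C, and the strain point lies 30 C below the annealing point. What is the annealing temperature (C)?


T_anneal = T_strain + gap:
  T_anneal = 561 + 30 = 591 C

591 C


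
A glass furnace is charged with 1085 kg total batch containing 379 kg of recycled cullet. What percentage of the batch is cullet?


Cullet ratio = (cullet mass / total batch mass) * 100
  Ratio = 379 / 1085 * 100 = 34.93%

34.93%


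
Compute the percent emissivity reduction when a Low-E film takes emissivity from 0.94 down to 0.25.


Percentage reduction = (1 - coated/uncoated) * 100
  Ratio = 0.25 / 0.94 = 0.266
  Reduction = (1 - 0.266) * 100 = 73.4%

73.4%


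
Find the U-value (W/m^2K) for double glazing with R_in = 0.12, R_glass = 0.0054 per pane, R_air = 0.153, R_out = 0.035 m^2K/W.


Total thermal resistance (series):
  R_total = R_in + R_glass + R_air + R_glass + R_out
  R_total = 0.12 + 0.0054 + 0.153 + 0.0054 + 0.035 = 0.3188 m^2K/W
U-value = 1 / R_total = 1 / 0.3188 = 3.137 W/m^2K

3.137 W/m^2K


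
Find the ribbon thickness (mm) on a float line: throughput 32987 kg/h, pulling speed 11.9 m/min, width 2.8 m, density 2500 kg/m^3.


Ribbon cross-section from mass balance:
  Volume rate = throughput / density = 32987 / 2500 = 13.1948 m^3/h
  thickness = volume rate / (speed * 60 * width), i.e.
  thickness = throughput / (60 * speed * width * density) * 1000
  thickness = 32987 / (60 * 11.9 * 2.8 * 2500) * 1000 = 6.6 mm

6.6 mm


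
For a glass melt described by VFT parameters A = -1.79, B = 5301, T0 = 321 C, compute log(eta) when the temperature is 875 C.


VFT equation: log(eta) = A + B / (T - T0)
  T - T0 = 875 - 321 = 554
  B / (T - T0) = 5301 / 554 = 9.569
  log(eta) = -1.79 + 9.569 = 7.779

7.779


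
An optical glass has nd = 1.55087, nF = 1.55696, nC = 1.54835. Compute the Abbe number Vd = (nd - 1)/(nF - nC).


Abbe number formula: Vd = (nd - 1) / (nF - nC)
  nd - 1 = 1.55087 - 1 = 0.55087
  nF - nC = 1.55696 - 1.54835 = 0.00861
  Vd = 0.55087 / 0.00861 = 63.98

63.98


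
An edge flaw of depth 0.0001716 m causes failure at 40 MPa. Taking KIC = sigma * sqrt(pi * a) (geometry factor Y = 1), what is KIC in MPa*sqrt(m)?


Fracture toughness: KIC = sigma * sqrt(pi * a)
  pi * a = pi * 0.0001716 = 0.000539097
  sqrt(pi * a) = 0.023218
  KIC = 40 * 0.023218 = 0.929 MPa*sqrt(m)

0.929 MPa*sqrt(m)


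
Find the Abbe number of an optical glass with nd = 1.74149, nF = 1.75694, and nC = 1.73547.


Abbe number formula: Vd = (nd - 1) / (nF - nC)
  nd - 1 = 1.74149 - 1 = 0.74149
  nF - nC = 1.75694 - 1.73547 = 0.02147
  Vd = 0.74149 / 0.02147 = 34.54

34.54


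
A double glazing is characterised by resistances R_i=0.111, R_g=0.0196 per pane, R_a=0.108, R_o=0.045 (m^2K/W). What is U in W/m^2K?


Total thermal resistance (series):
  R_total = R_in + R_glass + R_air + R_glass + R_out
  R_total = 0.111 + 0.0196 + 0.108 + 0.0196 + 0.045 = 0.3032 m^2K/W
U-value = 1 / R_total = 1 / 0.3032 = 3.298 W/m^2K

3.298 W/m^2K


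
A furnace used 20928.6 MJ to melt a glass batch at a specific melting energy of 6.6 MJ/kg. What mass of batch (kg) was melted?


Rearrange E = m * s for m:
  m = E / s
  m = 20928.6 / 6.6 = 3171.0 kg

3171.0 kg


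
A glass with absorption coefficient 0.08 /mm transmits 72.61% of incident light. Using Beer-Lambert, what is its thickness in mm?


Rearrange T = exp(-alpha * thickness):
  thickness = -ln(T) / alpha
  T = 72.61/100 = 0.7261
  ln(T) = -0.32007
  -ln(T) = 0.32007
  thickness = 0.32007 / 0.08 = 4.0 mm

4.0 mm


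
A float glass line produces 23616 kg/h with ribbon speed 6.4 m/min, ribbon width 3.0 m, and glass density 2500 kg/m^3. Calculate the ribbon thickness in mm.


Ribbon cross-section from mass balance:
  Volume rate = throughput / density = 23616 / 2500 = 9.4464 m^3/h
  thickness = volume rate / (speed * 60 * width), i.e.
  thickness = throughput / (60 * speed * width * density) * 1000
  thickness = 23616 / (60 * 6.4 * 3.0 * 2500) * 1000 = 8.2 mm

8.2 mm


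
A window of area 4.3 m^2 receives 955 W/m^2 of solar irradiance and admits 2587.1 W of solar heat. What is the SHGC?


Rearrange Q = Area * SHGC * Irradiance:
  SHGC = Q / (Area * Irradiance)
  SHGC = 2587.1 / (4.3 * 955) = 0.63

0.63


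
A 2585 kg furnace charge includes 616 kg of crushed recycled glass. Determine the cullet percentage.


Cullet ratio = (cullet mass / total batch mass) * 100
  Ratio = 616 / 2585 * 100 = 23.83%

23.83%


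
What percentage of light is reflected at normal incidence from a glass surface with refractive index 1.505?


Fresnel reflectance at normal incidence:
  R = ((n - 1)/(n + 1))^2
  (n - 1)/(n + 1) = (1.505 - 1)/(1.505 + 1) = 0.201597
  R = 0.201597^2 = 0.0406414
  R(%) = 0.0406414 * 100 = 4.064%

4.064%


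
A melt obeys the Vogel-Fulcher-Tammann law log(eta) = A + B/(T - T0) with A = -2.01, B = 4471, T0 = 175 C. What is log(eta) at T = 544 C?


VFT equation: log(eta) = A + B / (T - T0)
  T - T0 = 544 - 175 = 369
  B / (T - T0) = 4471 / 369 = 12.117
  log(eta) = -2.01 + 12.117 = 10.107

10.107


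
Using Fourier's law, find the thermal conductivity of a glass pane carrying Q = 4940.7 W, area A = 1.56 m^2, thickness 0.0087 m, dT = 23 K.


Fourier's law rearranged: k = Q * t / (A * dT)
  Numerator = 4940.7 * 0.0087 = 42.98409
  Denominator = 1.56 * 23 = 35.88
  k = 42.98409 / 35.88 = 1.198 W/mK

1.198 W/mK


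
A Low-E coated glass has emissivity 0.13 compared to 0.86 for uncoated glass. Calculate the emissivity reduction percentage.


Percentage reduction = (1 - coated/uncoated) * 100
  Ratio = 0.13 / 0.86 = 0.1512
  Reduction = (1 - 0.1512) * 100 = 84.9%

84.9%


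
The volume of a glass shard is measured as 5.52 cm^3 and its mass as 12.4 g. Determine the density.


Use the definition of density:
  rho = mass / volume
  rho = 12.4 / 5.52 = 2.246 g/cm^3

2.246 g/cm^3


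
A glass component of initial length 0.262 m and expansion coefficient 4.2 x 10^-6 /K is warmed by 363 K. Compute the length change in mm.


Thermal expansion formula: dL = alpha * L0 * dT
  dL = (4.2 x 10^-6) * 0.262 * 363 = 0.00039945 m
Convert to mm: 0.00039945 * 1000 = 0.3994 mm

0.3994 mm


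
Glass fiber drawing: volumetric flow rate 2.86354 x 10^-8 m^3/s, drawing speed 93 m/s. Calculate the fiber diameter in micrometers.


Cross-sectional area from continuity:
  A = Q / v = 2.86354 x 10^-8 / 93 = 3.079075 x 10^-10 m^2
Diameter from circular cross-section:
  d = sqrt(4A / pi) * 10^6 (m -> um)
  d = sqrt(4 * 3.079075 x 10^-10 / pi) * 10^6 = 19.8 um

19.8 um


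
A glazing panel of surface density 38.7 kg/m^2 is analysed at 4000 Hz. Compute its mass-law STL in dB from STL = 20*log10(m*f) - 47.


Mass law: STL = 20 * log10(m * f) - 47
  m * f = 38.7 * 4000 = 154800
  log10(154800) = 5.18977
  STL = 20 * 5.18977 - 47 = 103.7954 - 47 = 56.8 dB

56.8 dB


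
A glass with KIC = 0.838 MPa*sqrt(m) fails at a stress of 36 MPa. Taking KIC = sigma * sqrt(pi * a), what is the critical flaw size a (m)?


Rearrange KIC = sigma * sqrt(pi * a):
  sqrt(pi * a) = KIC / sigma
  sqrt(pi * a) = 0.838 / 36 = 0.023278
  a = (KIC / sigma)^2 / pi
  a = 0.023278^2 / pi = 0.0001725 m

0.0001725 m


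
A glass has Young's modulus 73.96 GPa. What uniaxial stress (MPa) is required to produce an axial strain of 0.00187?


Rearrange E = sigma / epsilon:
  sigma = E * epsilon
  E (MPa) = 73.96 * 1000 = 73960
  sigma = 73960 * 0.00187 = 138.31 MPa

138.31 MPa


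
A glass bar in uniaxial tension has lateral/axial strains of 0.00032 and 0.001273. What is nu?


Poisson's ratio: nu = lateral strain / axial strain
  nu = 0.00032 / 0.001273 = 0.2514

0.2514


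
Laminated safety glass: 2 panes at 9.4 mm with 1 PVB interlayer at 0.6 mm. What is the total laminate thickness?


Total thickness = glass contribution + PVB contribution
  Glass: 2 * 9.4 = 18.8 mm
  PVB: 1 * 0.6 = 0.6 mm
  Total = 18.8 + 0.6 = 19.4 mm

19.4 mm


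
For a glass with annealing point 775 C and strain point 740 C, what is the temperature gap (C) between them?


Gap = T_anneal - T_strain:
  gap = 775 - 740 = 35 C

35 C


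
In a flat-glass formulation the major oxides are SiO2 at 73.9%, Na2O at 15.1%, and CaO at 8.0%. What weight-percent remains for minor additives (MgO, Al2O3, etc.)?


Sum the three major oxides:
  SiO2 + Na2O + CaO = 73.9 + 15.1 + 8.0 = 97.0%
Subtract from 100%:
  Others = 100 - 97.0 = 3.0%

3.0%


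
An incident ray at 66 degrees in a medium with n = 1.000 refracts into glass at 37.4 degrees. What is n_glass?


Apply Snell's law: n1 * sin(theta1) = n2 * sin(theta2)
  n2 = n1 * sin(theta1) / sin(theta2)
  sin(66) = 0.913545
  sin(37.4) = 0.607376
  n2 = 1.000 * 0.913545 / 0.607376 = 1.5041

1.5041


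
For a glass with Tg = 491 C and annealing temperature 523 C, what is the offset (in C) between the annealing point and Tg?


Offset = T_anneal - Tg:
  offset = 523 - 491 = 32 C

32 C


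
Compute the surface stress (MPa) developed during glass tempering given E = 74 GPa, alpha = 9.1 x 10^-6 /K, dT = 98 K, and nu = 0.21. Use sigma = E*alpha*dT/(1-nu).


Tempering stress: sigma = E * alpha * dT / (1 - nu)
  E (MPa) = 74 * 1000 = 74000
  Numerator = 74000 * (9.1 x 10^-6) * 98 = 65.9932
  Denominator = 1 - 0.21 = 0.79
  sigma = 65.9932 / 0.79 = 83.5 MPa

83.5 MPa


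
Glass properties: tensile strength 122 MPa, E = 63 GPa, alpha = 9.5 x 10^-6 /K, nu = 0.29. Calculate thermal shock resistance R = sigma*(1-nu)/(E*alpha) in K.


Thermal shock resistance: R = sigma * (1 - nu) / (E * alpha)
  Numerator = 122 * (1 - 0.29) = 86.62
  Denominator = 63 * 1000 * (9.5 x 10^-6) = 0.5985
  R = 86.62 / 0.5985 = 144.7 K

144.7 K


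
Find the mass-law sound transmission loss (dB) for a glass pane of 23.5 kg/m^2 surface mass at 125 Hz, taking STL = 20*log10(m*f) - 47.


Mass law: STL = 20 * log10(m * f) - 47
  m * f = 23.5 * 125 = 2937.5
  log10(2937.5) = 3.46798
  STL = 20 * 3.46798 - 47 = 69.3596 - 47 = 22.4 dB

22.4 dB


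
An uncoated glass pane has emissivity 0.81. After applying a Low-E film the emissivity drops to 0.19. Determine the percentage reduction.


Percentage reduction = (1 - coated/uncoated) * 100
  Ratio = 0.19 / 0.81 = 0.2346
  Reduction = (1 - 0.2346) * 100 = 76.5%

76.5%


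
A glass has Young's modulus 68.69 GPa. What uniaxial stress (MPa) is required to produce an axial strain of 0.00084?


Rearrange E = sigma / epsilon:
  sigma = E * epsilon
  E (MPa) = 68.69 * 1000 = 68690
  sigma = 68690 * 0.00084 = 57.7 MPa

57.7 MPa


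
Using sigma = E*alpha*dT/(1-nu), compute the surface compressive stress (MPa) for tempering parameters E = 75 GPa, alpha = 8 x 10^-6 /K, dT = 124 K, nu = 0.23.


Tempering stress: sigma = E * alpha * dT / (1 - nu)
  E (MPa) = 75 * 1000 = 75000
  Numerator = 75000 * (8 x 10^-6) * 124 = 74.4
  Denominator = 1 - 0.23 = 0.77
  sigma = 74.4 / 0.77 = 96.6 MPa

96.6 MPa


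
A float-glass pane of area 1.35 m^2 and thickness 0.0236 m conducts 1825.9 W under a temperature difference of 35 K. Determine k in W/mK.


Fourier's law rearranged: k = Q * t / (A * dT)
  Numerator = 1825.9 * 0.0236 = 43.09124
  Denominator = 1.35 * 35 = 47.25
  k = 43.09124 / 47.25 = 0.912 W/mK

0.912 W/mK


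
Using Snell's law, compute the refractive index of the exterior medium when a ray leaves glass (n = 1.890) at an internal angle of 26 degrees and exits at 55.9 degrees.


Apply Snell's law: n1 * sin(theta1) = n2 * sin(theta2)
  n2 = n1 * sin(theta1) / sin(theta2)
  sin(26) = 0.438371
  sin(55.9) = 0.82806
  n2 = 1.890 * 0.438371 / 0.82806 = 1.0006

1.0006


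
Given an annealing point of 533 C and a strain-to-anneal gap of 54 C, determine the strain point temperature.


Strain point = annealing point - difference:
  T_strain = 533 - 54 = 479 C

479 C


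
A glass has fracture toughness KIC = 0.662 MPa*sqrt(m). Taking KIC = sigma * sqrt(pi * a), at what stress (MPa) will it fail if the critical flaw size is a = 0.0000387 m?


Rearrange KIC = sigma * sqrt(pi * a):
  sigma = KIC / sqrt(pi * a)
  sqrt(pi * 0.0000387) = 0.011026
  sigma = 0.662 / 0.011026 = 60.04 MPa

60.04 MPa


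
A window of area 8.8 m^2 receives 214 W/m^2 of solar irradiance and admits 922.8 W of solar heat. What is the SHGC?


Rearrange Q = Area * SHGC * Irradiance:
  SHGC = Q / (Area * Irradiance)
  SHGC = 922.8 / (8.8 * 214) = 0.49

0.49


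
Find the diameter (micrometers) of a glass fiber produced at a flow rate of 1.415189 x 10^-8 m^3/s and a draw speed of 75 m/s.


Cross-sectional area from continuity:
  A = Q / v = 1.415189 x 10^-8 / 75 = 1.886919 x 10^-10 m^2
Diameter from circular cross-section:
  d = sqrt(4A / pi) * 10^6 (m -> um)
  d = sqrt(4 * 1.886919 x 10^-10 / pi) * 10^6 = 15.5 um

15.5 um


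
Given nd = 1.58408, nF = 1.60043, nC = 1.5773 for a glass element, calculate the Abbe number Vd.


Abbe number formula: Vd = (nd - 1) / (nF - nC)
  nd - 1 = 1.58408 - 1 = 0.58408
  nF - nC = 1.60043 - 1.5773 = 0.02313
  Vd = 0.58408 / 0.02313 = 25.25

25.25


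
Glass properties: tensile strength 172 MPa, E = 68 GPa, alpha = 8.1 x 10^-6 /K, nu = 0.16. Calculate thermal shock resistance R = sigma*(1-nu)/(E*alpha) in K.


Thermal shock resistance: R = sigma * (1 - nu) / (E * alpha)
  Numerator = 172 * (1 - 0.16) = 144.48
  Denominator = 68 * 1000 * (8.1 x 10^-6) = 0.5508
  R = 144.48 / 0.5508 = 262.3 K

262.3 K


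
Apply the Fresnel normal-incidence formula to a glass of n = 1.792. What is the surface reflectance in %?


Fresnel reflectance at normal incidence:
  R = ((n - 1)/(n + 1))^2
  (n - 1)/(n + 1) = (1.792 - 1)/(1.792 + 1) = 0.283668
  R = 0.283668^2 = 0.0804675
  R(%) = 0.0804675 * 100 = 8.047%

8.047%


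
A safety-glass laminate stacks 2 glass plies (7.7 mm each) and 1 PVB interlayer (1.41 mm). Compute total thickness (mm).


Total thickness = glass contribution + PVB contribution
  Glass: 2 * 7.7 = 15.4 mm
  PVB: 1 * 1.41 = 1.41 mm
  Total = 15.4 + 1.41 = 16.81 mm

16.81 mm


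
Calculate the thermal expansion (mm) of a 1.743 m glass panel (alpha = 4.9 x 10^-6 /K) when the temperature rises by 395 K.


Thermal expansion formula: dL = alpha * L0 * dT
  dL = (4.9 x 10^-6) * 1.743 * 395 = 0.00337358 m
Convert to mm: 0.00337358 * 1000 = 3.3736 mm

3.3736 mm


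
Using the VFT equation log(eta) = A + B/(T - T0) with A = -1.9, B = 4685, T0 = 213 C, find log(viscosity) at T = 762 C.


VFT equation: log(eta) = A + B / (T - T0)
  T - T0 = 762 - 213 = 549
  B / (T - T0) = 4685 / 549 = 8.534
  log(eta) = -1.9 + 8.534 = 6.634

6.634


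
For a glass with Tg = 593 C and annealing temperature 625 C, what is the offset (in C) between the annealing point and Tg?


Offset = T_anneal - Tg:
  offset = 625 - 593 = 32 C

32 C


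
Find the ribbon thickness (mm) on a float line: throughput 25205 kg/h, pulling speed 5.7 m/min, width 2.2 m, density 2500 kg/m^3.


Ribbon cross-section from mass balance:
  Volume rate = throughput / density = 25205 / 2500 = 10.082 m^3/h
  thickness = volume rate / (speed * 60 * width), i.e.
  thickness = throughput / (60 * speed * width * density) * 1000
  thickness = 25205 / (60 * 5.7 * 2.2 * 2500) * 1000 = 13.4 mm

13.4 mm


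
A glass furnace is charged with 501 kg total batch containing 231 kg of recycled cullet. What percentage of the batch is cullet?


Cullet ratio = (cullet mass / total batch mass) * 100
  Ratio = 231 / 501 * 100 = 46.11%

46.11%


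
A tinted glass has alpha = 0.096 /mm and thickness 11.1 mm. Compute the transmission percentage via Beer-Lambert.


Beer-Lambert law: T = exp(-alpha * thickness)
  exponent = -0.096 * 11.1 = -1.0656
  T = exp(-1.0656) = 0.3445
  Percentage = 0.3445 * 100 = 34.45%

34.45%


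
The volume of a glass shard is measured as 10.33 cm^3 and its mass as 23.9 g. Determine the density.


Use the definition of density:
  rho = mass / volume
  rho = 23.9 / 10.33 = 2.314 g/cm^3

2.314 g/cm^3


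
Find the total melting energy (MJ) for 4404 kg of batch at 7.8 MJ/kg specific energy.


Total energy = mass * specific energy
  E = 4404 * 7.8 = 34351.2 MJ

34351.2 MJ


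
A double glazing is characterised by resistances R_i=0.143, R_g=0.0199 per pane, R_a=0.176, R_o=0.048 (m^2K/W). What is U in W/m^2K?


Total thermal resistance (series):
  R_total = R_in + R_glass + R_air + R_glass + R_out
  R_total = 0.143 + 0.0199 + 0.176 + 0.0199 + 0.048 = 0.4068 m^2K/W
U-value = 1 / R_total = 1 / 0.4068 = 2.458 W/m^2K

2.458 W/m^2K


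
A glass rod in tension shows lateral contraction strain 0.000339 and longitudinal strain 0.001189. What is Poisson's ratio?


Poisson's ratio: nu = lateral strain / axial strain
  nu = 0.000339 / 0.001189 = 0.2851

0.2851


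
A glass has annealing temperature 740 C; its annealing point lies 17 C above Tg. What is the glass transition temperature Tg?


Rearrange T_anneal = Tg + offset for Tg:
  Tg = T_anneal - offset = 740 - 17 = 723 C

723 C


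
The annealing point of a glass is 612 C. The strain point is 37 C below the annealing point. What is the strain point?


Strain point = annealing point - difference:
  T_strain = 612 - 37 = 575 C

575 C


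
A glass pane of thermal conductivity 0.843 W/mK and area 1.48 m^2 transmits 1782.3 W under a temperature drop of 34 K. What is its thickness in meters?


Fourier's law: t = k * A * dT / Q
  t = 0.843 * 1.48 * 34 / 1782.3
  t = 42.41976 / 1782.3 = 0.0238 m

0.0238 m


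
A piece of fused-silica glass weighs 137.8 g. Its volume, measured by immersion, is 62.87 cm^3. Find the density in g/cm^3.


Use the definition of density:
  rho = mass / volume
  rho = 137.8 / 62.87 = 2.192 g/cm^3

2.192 g/cm^3


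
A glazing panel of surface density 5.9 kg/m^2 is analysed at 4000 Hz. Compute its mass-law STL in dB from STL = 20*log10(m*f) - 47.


Mass law: STL = 20 * log10(m * f) - 47
  m * f = 5.9 * 4000 = 23600
  log10(23600) = 4.37291
  STL = 20 * 4.37291 - 47 = 87.4582 - 47 = 40.5 dB

40.5 dB


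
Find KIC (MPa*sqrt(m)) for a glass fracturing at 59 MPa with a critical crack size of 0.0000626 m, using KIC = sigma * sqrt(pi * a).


Fracture toughness: KIC = sigma * sqrt(pi * a)
  pi * a = pi * 0.0000626 = 0.000196664
  sqrt(pi * a) = 0.014024
  KIC = 59 * 0.014024 = 0.827 MPa*sqrt(m)

0.827 MPa*sqrt(m)


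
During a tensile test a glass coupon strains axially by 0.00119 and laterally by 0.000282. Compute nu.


Poisson's ratio: nu = lateral strain / axial strain
  nu = 0.000282 / 0.00119 = 0.237

0.237


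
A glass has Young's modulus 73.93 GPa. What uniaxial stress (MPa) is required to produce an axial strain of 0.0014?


Rearrange E = sigma / epsilon:
  sigma = E * epsilon
  E (MPa) = 73.93 * 1000 = 73930
  sigma = 73930 * 0.0014 = 103.5 MPa

103.5 MPa


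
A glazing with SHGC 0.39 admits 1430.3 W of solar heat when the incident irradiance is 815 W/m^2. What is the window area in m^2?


Rearrange Q = Area * SHGC * Irradiance:
  Area = Q / (SHGC * Irradiance)
  Area = 1430.3 / (0.39 * 815) = 4.5 m^2

4.5 m^2


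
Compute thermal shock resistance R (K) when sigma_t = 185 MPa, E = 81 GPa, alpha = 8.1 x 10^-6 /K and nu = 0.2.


Thermal shock resistance: R = sigma * (1 - nu) / (E * alpha)
  Numerator = 185 * (1 - 0.2) = 148.0
  Denominator = 81 * 1000 * (8.1 x 10^-6) = 0.6561
  R = 148.0 / 0.6561 = 225.6 K

225.6 K


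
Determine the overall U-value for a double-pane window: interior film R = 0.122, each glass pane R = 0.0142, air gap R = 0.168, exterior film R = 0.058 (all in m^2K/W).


Total thermal resistance (series):
  R_total = R_in + R_glass + R_air + R_glass + R_out
  R_total = 0.122 + 0.0142 + 0.168 + 0.0142 + 0.058 = 0.3764 m^2K/W
U-value = 1 / R_total = 1 / 0.3764 = 2.657 W/m^2K

2.657 W/m^2K


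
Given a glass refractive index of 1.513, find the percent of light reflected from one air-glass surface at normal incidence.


Fresnel reflectance at normal incidence:
  R = ((n - 1)/(n + 1))^2
  (n - 1)/(n + 1) = (1.513 - 1)/(1.513 + 1) = 0.204138
  R = 0.204138^2 = 0.0416723
  R(%) = 0.0416723 * 100 = 4.167%

4.167%


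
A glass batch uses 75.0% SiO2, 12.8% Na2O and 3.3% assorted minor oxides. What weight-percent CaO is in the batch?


Pieces sum to 100%:
  CaO = 100 - (SiO2 + Na2O + others)
  CaO = 100 - (75.0 + 12.8 + 3.3) = 8.9%

8.9%


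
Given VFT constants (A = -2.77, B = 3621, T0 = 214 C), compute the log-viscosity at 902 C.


VFT equation: log(eta) = A + B / (T - T0)
  T - T0 = 902 - 214 = 688
  B / (T - T0) = 3621 / 688 = 5.263
  log(eta) = -2.77 + 5.263 = 2.493

2.493


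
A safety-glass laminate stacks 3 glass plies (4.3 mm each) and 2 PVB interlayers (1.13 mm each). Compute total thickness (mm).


Total thickness = glass contribution + PVB contribution
  Glass: 3 * 4.3 = 12.9 mm
  PVB: 2 * 1.13 = 2.26 mm
  Total = 12.9 + 2.26 = 15.16 mm

15.16 mm


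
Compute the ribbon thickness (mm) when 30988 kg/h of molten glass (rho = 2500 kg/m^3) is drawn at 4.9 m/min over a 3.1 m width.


Ribbon cross-section from mass balance:
  Volume rate = throughput / density = 30988 / 2500 = 12.3952 m^3/h
  thickness = volume rate / (speed * 60 * width), i.e.
  thickness = throughput / (60 * speed * width * density) * 1000
  thickness = 30988 / (60 * 4.9 * 3.1 * 2500) * 1000 = 13.6 mm

13.6 mm


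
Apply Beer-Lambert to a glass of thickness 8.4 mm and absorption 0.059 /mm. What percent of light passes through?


Beer-Lambert law: T = exp(-alpha * thickness)
  exponent = -0.059 * 8.4 = -0.4956
  T = exp(-0.4956) = 0.6092
  Percentage = 0.6092 * 100 = 60.92%

60.92%


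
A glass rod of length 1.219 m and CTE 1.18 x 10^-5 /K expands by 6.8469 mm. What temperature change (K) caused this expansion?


Rearrange dL = alpha * L0 * dT for dT:
  dT = dL / (alpha * L0)
  dL (m) = 6.8469 / 1000 = 0.0068469
  dT = 0.0068469 / ((1.18 x 10^-5) * 1.219) = 476.0 K

476.0 K


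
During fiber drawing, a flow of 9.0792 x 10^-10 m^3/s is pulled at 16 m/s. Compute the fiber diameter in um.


Cross-sectional area from continuity:
  A = Q / v = 9.0792 x 10^-10 / 16 = 5.6745 x 10^-11 m^2
Diameter from circular cross-section:
  d = sqrt(4A / pi) * 10^6 (m -> um)
  d = sqrt(4 * 5.6745 x 10^-11 / pi) * 10^6 = 8.5 um

8.5 um


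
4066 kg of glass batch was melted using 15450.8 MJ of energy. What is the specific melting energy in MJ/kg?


Rearrange E = m * s for s:
  s = E / m
  s = 15450.8 / 4066 = 3.8 MJ/kg

3.8 MJ/kg


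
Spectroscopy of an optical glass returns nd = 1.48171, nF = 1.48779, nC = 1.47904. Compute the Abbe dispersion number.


Abbe number formula: Vd = (nd - 1) / (nF - nC)
  nd - 1 = 1.48171 - 1 = 0.48171
  nF - nC = 1.48779 - 1.47904 = 0.00875
  Vd = 0.48171 / 0.00875 = 55.05

55.05


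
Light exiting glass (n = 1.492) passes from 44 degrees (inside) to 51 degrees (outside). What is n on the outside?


Apply Snell's law: n1 * sin(theta1) = n2 * sin(theta2)
  n2 = n1 * sin(theta1) / sin(theta2)
  sin(44) = 0.694658
  sin(51) = 0.777146
  n2 = 1.492 * 0.694658 / 0.777146 = 1.3336

1.3336


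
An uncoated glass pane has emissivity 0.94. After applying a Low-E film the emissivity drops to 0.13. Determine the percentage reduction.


Percentage reduction = (1 - coated/uncoated) * 100
  Ratio = 0.13 / 0.94 = 0.1383
  Reduction = (1 - 0.1383) * 100 = 86.2%

86.2%


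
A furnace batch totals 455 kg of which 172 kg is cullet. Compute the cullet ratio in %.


Cullet ratio = (cullet mass / total batch mass) * 100
  Ratio = 172 / 455 * 100 = 37.8%

37.8%


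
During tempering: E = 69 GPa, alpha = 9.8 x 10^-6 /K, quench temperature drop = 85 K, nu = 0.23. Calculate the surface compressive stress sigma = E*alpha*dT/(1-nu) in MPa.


Tempering stress: sigma = E * alpha * dT / (1 - nu)
  E (MPa) = 69 * 1000 = 69000
  Numerator = 69000 * (9.8 x 10^-6) * 85 = 57.477
  Denominator = 1 - 0.23 = 0.77
  sigma = 57.477 / 0.77 = 74.6 MPa

74.6 MPa


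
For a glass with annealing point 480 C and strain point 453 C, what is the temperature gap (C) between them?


Gap = T_anneal - T_strain:
  gap = 480 - 453 = 27 C

27 C


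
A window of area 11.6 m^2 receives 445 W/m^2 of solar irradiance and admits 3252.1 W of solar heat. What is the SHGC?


Rearrange Q = Area * SHGC * Irradiance:
  SHGC = Q / (Area * Irradiance)
  SHGC = 3252.1 / (11.6 * 445) = 0.63

0.63


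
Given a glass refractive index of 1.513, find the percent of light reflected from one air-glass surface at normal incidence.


Fresnel reflectance at normal incidence:
  R = ((n - 1)/(n + 1))^2
  (n - 1)/(n + 1) = (1.513 - 1)/(1.513 + 1) = 0.204138
  R = 0.204138^2 = 0.0416723
  R(%) = 0.0416723 * 100 = 4.167%

4.167%


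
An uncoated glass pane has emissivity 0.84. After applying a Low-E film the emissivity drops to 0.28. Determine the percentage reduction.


Percentage reduction = (1 - coated/uncoated) * 100
  Ratio = 0.28 / 0.84 = 0.3333
  Reduction = (1 - 0.3333) * 100 = 66.7%

66.7%


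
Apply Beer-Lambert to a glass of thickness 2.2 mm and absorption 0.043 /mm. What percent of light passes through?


Beer-Lambert law: T = exp(-alpha * thickness)
  exponent = -0.043 * 2.2 = -0.0946
  T = exp(-0.0946) = 0.9097
  Percentage = 0.9097 * 100 = 90.97%

90.97%


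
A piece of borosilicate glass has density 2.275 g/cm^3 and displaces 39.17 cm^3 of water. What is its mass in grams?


Rearrange rho = m / V:
  m = rho * V
  m = 2.275 * 39.17 = 89.112 g

89.112 g


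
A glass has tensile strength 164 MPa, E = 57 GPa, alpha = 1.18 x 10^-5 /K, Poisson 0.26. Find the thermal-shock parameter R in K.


Thermal shock resistance: R = sigma * (1 - nu) / (E * alpha)
  Numerator = 164 * (1 - 0.26) = 121.36
  Denominator = 57 * 1000 * (1.18 x 10^-5) = 0.6726
  R = 121.36 / 0.6726 = 180.4 K

180.4 K


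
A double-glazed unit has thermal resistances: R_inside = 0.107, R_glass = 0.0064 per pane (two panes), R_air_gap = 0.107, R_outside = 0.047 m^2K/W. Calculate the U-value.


Total thermal resistance (series):
  R_total = R_in + R_glass + R_air + R_glass + R_out
  R_total = 0.107 + 0.0064 + 0.107 + 0.0064 + 0.047 = 0.2738 m^2K/W
U-value = 1 / R_total = 1 / 0.2738 = 3.652 W/m^2K

3.652 W/m^2K


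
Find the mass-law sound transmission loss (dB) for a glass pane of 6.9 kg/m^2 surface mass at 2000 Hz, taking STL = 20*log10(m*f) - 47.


Mass law: STL = 20 * log10(m * f) - 47
  m * f = 6.9 * 2000 = 13800
  log10(13800) = 4.13988
  STL = 20 * 4.13988 - 47 = 82.7976 - 47 = 35.8 dB

35.8 dB


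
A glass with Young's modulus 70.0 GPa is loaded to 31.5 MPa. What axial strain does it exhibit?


Rearrange E = sigma / epsilon:
  epsilon = sigma / E
  E (MPa) = 70.0 * 1000 = 70000
  epsilon = 31.5 / 70000 = 0.00045

0.00045


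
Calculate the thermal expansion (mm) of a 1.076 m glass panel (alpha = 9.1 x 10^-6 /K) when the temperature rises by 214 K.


Thermal expansion formula: dL = alpha * L0 * dT
  dL = (9.1 x 10^-6) * 1.076 * 214 = 0.0020954 m
Convert to mm: 0.0020954 * 1000 = 2.0954 mm

2.0954 mm


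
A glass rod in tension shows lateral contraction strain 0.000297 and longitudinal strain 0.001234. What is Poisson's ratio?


Poisson's ratio: nu = lateral strain / axial strain
  nu = 0.000297 / 0.001234 = 0.2407

0.2407


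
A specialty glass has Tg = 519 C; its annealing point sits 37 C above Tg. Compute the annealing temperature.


The annealing temperature is Tg plus the offset:
  T_anneal = 519 + 37 = 556 C

556 C


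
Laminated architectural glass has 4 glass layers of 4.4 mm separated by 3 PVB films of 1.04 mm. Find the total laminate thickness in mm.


Total thickness = glass contribution + PVB contribution
  Glass: 4 * 4.4 = 17.6 mm
  PVB: 3 * 1.04 = 3.12 mm
  Total = 17.6 + 3.12 = 20.72 mm

20.72 mm


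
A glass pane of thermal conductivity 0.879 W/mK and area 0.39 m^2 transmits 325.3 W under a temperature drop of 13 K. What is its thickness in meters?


Fourier's law: t = k * A * dT / Q
  t = 0.879 * 0.39 * 13 / 325.3
  t = 4.45653 / 325.3 = 0.0137 m

0.0137 m


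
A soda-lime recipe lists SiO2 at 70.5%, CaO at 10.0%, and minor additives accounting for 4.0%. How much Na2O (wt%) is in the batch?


Pieces sum to 100%:
  Na2O = 100 - (SiO2 + CaO + others)
  Na2O = 100 - (70.5 + 10.0 + 4.0) = 15.5%

15.5%


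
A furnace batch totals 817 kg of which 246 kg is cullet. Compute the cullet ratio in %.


Cullet ratio = (cullet mass / total batch mass) * 100
  Ratio = 246 / 817 * 100 = 30.11%

30.11%


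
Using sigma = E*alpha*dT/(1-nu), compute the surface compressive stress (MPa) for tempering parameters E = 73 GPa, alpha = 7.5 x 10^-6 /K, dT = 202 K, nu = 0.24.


Tempering stress: sigma = E * alpha * dT / (1 - nu)
  E (MPa) = 73 * 1000 = 73000
  Numerator = 73000 * (7.5 x 10^-6) * 202 = 110.595
  Denominator = 1 - 0.24 = 0.76
  sigma = 110.595 / 0.76 = 145.5 MPa

145.5 MPa


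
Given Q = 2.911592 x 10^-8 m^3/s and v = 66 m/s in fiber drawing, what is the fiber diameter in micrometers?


Cross-sectional area from continuity:
  A = Q / v = 2.911592 x 10^-8 / 66 = 4.411503 x 10^-10 m^2
Diameter from circular cross-section:
  d = sqrt(4A / pi) * 10^6 (m -> um)
  d = sqrt(4 * 4.411503 x 10^-10 / pi) * 10^6 = 23.7 um

23.7 um


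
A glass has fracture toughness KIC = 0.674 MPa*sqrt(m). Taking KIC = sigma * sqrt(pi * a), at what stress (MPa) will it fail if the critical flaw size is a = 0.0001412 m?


Rearrange KIC = sigma * sqrt(pi * a):
  sigma = KIC / sqrt(pi * a)
  sqrt(pi * 0.0001412) = 0.021062
  sigma = 0.674 / 0.021062 = 32.0 MPa

32.0 MPa


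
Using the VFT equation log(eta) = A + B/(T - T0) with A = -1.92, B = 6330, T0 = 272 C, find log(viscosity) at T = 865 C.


VFT equation: log(eta) = A + B / (T - T0)
  T - T0 = 865 - 272 = 593
  B / (T - T0) = 6330 / 593 = 10.675
  log(eta) = -1.92 + 10.675 = 8.755

8.755


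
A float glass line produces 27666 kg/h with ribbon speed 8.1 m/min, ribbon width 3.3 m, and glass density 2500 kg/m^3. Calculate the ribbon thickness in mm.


Ribbon cross-section from mass balance:
  Volume rate = throughput / density = 27666 / 2500 = 11.0664 m^3/h
  thickness = volume rate / (speed * 60 * width), i.e.
  thickness = throughput / (60 * speed * width * density) * 1000
  thickness = 27666 / (60 * 8.1 * 3.3 * 2500) * 1000 = 6.9 mm

6.9 mm
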